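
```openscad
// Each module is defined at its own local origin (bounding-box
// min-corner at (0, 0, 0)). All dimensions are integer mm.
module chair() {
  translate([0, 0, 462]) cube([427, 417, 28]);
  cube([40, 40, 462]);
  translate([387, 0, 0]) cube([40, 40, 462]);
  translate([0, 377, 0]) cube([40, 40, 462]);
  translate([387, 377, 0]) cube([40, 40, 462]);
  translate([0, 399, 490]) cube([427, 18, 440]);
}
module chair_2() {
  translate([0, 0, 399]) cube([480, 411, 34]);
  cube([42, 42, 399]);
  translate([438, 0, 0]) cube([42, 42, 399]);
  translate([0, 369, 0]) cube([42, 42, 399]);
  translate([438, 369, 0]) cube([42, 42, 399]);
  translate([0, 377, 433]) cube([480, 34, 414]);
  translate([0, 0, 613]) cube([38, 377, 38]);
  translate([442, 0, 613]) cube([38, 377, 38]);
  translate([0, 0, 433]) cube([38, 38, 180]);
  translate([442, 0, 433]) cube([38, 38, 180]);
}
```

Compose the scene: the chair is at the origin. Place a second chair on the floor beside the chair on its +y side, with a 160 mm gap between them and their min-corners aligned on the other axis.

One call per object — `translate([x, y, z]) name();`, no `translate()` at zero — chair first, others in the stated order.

chair();
translate([0, 577, 0]) chair_2();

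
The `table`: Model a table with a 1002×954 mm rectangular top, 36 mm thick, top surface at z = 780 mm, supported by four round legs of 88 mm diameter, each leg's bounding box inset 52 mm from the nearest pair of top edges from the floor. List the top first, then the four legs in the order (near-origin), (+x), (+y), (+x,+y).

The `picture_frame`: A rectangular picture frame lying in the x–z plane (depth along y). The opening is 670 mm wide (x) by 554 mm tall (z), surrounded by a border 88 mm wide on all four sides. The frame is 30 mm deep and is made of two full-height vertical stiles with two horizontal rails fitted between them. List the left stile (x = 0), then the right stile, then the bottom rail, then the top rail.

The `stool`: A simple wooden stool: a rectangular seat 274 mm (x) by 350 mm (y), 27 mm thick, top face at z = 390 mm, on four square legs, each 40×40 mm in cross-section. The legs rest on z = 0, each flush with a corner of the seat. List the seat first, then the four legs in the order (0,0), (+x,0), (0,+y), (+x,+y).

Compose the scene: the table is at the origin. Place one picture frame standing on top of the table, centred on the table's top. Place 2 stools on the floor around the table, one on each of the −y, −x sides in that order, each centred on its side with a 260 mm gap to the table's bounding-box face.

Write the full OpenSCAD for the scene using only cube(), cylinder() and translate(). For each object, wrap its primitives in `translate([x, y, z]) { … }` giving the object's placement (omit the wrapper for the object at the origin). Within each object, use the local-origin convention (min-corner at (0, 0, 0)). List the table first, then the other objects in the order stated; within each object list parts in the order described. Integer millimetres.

translate([0, 0, 744]) cube([1002, 954, 36]);
translate([96, 96, 0]) cylinder(h = 744, r = 44);
translate([906, 96, 0]) cylinder(h = 744, r = 44);
translate([96, 858, 0]) cylinder(h = 744, r = 44);
translate([906, 858, 0]) cylinder(h = 744, r = 44);
translate([78, 462, 780]) {
  cube([88, 30, 730]);
  translate([758, 0, 0]) cube([88, 30, 730]);
  translate([88, 0, 0]) cube([670, 30, 88]);
  translate([88, 0, 642]) cube([670, 30, 88]);
}
translate([364, -610, 0]) {
  translate([0, 0, 363]) cube([274, 350, 27]);
  cube([40, 40, 363]);
  translate([234, 0, 0]) cube([40, 40, 363]);
  translate([0, 310, 0]) cube([40, 40, 363]);
  translate([234, 310, 0]) cube([40, 40, 363]);
}
translate([-534, 302, 0]) {
  translate([0, 0, 363]) cube([274, 350, 27]);
  cube([40, 40, 363]);
  translate([234, 0, 0]) cube([40, 40, 363]);
  translate([0, 310, 0]) cube([40, 40, 363]);
  translate([234, 310, 0]) cube([40, 40, 363]);
}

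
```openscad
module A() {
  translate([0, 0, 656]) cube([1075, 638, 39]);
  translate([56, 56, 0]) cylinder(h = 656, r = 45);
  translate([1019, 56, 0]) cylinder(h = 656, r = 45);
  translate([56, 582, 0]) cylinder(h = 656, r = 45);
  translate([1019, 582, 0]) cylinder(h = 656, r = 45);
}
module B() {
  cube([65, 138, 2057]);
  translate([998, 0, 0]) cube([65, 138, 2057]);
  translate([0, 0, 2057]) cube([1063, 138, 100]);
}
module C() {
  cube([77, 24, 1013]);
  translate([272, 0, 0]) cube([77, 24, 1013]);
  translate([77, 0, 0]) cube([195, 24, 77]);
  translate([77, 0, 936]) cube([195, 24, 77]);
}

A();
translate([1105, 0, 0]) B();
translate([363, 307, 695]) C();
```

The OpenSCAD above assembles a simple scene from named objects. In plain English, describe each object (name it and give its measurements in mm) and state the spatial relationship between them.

A is a table: top 1075 mm (x) × 638 mm (y), 39 mm thick, upper face at z = 695 mm, on four round legs of 90 mm diameter, each leg's bounding box inset 11 mm from the nearest pair of top edges, running from z = 0 to the bottom of the top.

B is a rectangular door frame: two vertical jambs of 65×138 mm section, 2057 mm tall, with a clear opening 933 mm wide between their inner faces. A header 100 mm tall and 138 mm deep lies on top of the jambs and spans the full outside width.

C is a picture frame with a 195×859 mm rectangular opening (x by z) and a uniform 77 mm border on every side. Frame depth is 24 mm along y. It is built from two vertical stiles running the full outside height and two horizontal rails spanning the gap between the stiles.

The door frame is on the floor beside the table on its +x side. The picture frame is on top of the table, centred.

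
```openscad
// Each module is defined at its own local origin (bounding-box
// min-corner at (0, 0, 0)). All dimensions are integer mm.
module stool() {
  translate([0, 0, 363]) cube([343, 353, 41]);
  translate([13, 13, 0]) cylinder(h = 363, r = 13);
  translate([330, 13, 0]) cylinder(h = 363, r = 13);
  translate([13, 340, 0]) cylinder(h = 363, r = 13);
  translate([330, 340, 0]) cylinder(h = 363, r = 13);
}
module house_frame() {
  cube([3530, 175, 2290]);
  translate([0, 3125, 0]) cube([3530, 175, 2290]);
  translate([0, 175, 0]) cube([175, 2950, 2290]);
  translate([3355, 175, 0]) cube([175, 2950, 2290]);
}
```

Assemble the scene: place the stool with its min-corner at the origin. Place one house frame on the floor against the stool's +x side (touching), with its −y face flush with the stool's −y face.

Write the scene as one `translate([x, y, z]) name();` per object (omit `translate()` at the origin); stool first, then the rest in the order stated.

stool();
translate([343, 0, 0]) house_frame();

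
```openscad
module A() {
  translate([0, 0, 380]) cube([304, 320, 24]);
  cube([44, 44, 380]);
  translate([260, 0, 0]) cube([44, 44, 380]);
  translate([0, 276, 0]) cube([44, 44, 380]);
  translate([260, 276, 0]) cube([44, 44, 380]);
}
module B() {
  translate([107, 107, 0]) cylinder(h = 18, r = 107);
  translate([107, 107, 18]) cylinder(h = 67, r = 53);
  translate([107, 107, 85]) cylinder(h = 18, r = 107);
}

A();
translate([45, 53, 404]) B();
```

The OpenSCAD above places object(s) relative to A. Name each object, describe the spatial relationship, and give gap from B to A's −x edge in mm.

A is a stool. B is a spool. The spool is on top of the stool, centred. The gap from the spool to the stool's −x edge is 45 mm.

The spool's min-x is at 45; the stool's min-x is 0; gap = 45 mm.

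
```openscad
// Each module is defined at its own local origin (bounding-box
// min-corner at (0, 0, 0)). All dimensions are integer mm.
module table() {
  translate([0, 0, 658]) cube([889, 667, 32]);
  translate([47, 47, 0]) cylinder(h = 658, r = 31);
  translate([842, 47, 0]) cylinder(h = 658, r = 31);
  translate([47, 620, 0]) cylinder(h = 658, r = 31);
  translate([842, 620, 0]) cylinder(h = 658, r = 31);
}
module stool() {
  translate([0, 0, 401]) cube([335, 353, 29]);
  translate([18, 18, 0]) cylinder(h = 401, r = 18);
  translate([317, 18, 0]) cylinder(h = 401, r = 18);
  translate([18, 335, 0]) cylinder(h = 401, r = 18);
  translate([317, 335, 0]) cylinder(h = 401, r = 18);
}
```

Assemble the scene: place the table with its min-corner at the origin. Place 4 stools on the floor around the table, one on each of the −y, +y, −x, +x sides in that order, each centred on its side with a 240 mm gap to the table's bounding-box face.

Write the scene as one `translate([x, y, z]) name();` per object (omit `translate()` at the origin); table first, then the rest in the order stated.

table();
translate([277, -593, 0]) stool();
translate([277, 907, 0]) stool();
translate([-575, 157, 0]) stool();
translate([1129, 157, 0]) stool();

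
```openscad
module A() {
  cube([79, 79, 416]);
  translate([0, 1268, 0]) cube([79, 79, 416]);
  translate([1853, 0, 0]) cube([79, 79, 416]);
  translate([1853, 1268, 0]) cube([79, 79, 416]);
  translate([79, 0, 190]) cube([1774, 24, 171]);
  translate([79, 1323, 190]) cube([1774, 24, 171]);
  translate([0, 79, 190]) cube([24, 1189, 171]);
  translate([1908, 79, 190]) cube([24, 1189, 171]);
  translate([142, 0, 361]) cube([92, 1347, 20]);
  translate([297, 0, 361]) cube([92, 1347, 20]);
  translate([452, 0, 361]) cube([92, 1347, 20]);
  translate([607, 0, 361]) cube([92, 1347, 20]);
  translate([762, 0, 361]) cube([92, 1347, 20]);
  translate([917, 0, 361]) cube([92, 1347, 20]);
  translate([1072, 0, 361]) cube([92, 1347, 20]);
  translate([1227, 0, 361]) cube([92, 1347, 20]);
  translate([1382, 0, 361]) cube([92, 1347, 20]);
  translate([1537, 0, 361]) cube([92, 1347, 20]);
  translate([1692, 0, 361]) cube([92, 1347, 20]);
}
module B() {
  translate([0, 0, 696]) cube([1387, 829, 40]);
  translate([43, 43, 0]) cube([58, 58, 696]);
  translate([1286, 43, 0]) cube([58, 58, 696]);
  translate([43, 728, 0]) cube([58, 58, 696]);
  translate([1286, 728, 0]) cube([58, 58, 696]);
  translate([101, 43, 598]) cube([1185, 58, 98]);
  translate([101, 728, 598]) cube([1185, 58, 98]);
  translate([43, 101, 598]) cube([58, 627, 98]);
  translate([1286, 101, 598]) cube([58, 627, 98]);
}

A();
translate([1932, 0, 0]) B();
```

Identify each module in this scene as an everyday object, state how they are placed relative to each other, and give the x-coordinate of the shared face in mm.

A is a bed frame. B is a table. The table is against the bed frame's +x side, with their −y faces flush. The x-coordinate of the shared face is 1932 mm.

The bed frame's +x face and the table's −x face are both at x = 1932 mm.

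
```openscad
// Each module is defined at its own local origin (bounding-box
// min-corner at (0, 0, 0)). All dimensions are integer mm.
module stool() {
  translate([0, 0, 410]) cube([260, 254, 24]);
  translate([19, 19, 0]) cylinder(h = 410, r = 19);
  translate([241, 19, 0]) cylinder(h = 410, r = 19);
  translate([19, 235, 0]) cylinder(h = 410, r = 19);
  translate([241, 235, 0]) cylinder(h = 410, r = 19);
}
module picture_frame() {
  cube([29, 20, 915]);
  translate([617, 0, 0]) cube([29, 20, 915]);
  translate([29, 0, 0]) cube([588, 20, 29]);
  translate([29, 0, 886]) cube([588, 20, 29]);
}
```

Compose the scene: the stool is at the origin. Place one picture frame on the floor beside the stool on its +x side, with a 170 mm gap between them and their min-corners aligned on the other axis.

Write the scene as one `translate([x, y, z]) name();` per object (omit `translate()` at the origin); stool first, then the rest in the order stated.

stool();
translate([430, 0, 0]) picture_frame();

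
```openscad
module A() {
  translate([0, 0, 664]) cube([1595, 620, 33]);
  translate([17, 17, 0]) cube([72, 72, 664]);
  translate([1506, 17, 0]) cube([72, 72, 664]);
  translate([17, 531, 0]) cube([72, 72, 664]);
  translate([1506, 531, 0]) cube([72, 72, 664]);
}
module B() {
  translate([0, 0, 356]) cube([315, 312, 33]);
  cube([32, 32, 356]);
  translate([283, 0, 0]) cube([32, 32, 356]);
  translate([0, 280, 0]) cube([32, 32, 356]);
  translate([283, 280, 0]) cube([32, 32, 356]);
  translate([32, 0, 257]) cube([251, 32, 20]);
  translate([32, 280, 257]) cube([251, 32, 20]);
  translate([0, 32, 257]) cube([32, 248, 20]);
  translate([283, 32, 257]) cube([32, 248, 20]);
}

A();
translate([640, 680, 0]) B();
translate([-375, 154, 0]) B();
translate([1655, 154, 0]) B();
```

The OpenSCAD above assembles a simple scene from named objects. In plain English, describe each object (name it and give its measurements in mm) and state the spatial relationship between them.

A is a table: top 1595 mm (x) × 620 mm (y), 33 mm thick, upper face at z = 697 mm, on four 72×72 mm square legs, each inset 17 mm from the nearest pair of top edges, running from z = 0 to the bottom of the top.

B is a four-legged stool. The seat is a 315×312×33 mm slab whose top surface is at z = 389 mm; four square legs, each 32×32 mm in cross-section, run from the floor (z = 0) to the underside of the seat, each flush with a corner of the seat. Four stretchers, 32 mm wide and 20 mm tall, connect adjacent legs with their undersides at z = 257 mm, each running between the inner faces of the legs it joins and aligned with the legs' outer faces on the other axis.

Three stools sit around the table at the +y, −x, +x sides.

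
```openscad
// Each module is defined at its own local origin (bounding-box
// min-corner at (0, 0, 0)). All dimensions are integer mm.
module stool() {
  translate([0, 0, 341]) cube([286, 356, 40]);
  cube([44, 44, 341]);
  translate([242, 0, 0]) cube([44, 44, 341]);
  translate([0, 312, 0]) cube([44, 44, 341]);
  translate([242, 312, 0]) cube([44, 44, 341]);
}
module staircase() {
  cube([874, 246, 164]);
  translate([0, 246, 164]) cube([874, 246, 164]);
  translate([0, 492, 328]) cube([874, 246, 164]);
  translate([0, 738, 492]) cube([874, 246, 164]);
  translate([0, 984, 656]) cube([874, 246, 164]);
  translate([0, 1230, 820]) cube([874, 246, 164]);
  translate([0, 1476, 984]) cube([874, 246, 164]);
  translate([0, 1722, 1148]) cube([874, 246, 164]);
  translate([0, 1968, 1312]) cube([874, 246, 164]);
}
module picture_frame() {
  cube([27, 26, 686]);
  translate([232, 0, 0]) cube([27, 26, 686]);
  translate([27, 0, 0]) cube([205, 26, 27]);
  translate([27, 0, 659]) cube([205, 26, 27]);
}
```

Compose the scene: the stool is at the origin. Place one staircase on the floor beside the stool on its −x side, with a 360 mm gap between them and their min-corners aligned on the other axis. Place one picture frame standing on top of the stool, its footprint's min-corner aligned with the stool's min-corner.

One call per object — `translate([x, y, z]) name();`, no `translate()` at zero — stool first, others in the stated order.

stool();
translate([-1234, 0, 0]) staircase();
translate([0, 0, 381]) picture_frame();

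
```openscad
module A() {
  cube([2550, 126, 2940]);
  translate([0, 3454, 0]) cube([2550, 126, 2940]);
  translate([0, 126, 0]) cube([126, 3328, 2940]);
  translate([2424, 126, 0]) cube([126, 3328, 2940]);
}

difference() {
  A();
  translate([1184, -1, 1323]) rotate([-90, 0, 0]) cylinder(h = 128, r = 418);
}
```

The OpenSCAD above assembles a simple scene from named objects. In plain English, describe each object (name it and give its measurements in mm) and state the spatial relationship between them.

A is a box-shaped house frame (walls only): outside footprint 2550×3580 mm, wall height 2940 mm, wall thickness 126 mm. The two y-facing walls run the full x-width; the two x-facing walls fit between the inner faces of the y-facing walls.

The house frame has a circular hole of radius 418 mm through its front wall, centred at (x = 1184, z = 1323).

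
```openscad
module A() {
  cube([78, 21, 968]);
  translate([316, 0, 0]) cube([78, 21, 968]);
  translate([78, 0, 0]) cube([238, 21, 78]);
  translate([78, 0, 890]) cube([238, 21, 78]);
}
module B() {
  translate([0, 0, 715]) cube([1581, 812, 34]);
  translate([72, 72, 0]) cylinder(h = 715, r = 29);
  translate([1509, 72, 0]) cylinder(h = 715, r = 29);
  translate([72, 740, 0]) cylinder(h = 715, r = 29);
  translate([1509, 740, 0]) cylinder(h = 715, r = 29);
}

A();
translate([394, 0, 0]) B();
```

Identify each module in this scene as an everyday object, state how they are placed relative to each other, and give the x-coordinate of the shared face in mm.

The picture frame's +x face and the table's −x face are both at x = 394 mm.

A is a picture frame. B is a table. The table is against the picture frame's +x side, with their −y faces flush. The x-coordinate of the shared face is 394 mm.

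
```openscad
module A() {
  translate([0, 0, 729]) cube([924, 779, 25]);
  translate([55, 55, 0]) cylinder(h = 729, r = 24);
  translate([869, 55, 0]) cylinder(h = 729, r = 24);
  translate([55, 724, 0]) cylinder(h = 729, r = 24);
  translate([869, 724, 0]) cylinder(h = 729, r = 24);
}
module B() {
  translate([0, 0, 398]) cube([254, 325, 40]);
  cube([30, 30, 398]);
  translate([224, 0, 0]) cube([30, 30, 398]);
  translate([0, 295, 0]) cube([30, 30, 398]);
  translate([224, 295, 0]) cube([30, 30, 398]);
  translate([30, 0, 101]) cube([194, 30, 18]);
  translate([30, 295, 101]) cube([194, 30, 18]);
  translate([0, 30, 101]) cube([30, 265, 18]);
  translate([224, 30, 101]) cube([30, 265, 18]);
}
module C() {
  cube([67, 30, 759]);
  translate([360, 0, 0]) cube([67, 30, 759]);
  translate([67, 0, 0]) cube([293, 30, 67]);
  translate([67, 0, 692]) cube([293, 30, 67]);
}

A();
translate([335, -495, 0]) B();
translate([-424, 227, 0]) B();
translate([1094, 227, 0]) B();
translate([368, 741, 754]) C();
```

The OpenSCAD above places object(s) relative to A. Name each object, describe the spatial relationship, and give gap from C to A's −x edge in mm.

The picture frame's min-x is at 368; the table's min-x is 0; gap = 368 mm.

A is a table. B is a stool. C is a picture frame. Three stools sit around the table at the −y, −x, +x sides. The picture frame is on top of the table. The gap from the picture frame to the table's −x edge is 368 mm.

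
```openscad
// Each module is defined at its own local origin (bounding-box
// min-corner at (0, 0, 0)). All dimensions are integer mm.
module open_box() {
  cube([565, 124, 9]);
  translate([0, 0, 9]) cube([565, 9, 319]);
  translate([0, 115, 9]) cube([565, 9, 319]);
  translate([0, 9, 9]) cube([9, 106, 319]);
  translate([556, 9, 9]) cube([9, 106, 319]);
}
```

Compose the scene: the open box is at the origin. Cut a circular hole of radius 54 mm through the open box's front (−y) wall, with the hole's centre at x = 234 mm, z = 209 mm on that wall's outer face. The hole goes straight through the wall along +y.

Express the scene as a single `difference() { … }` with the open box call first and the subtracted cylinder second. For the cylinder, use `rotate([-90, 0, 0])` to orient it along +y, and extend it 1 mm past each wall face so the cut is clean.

difference() {
  open_box();
  translate([234, -1, 209]) rotate([-90, 0, 0]) cylinder(h = 11, r = 54);
}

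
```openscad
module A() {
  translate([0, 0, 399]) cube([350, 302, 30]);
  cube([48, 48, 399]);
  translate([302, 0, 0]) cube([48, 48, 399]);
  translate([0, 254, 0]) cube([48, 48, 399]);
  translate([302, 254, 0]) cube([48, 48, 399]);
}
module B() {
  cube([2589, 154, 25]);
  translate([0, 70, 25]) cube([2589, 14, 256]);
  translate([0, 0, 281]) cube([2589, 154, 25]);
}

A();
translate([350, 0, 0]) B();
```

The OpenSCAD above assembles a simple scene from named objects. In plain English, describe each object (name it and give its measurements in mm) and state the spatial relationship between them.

A is a simple wooden stool: a rectangular seat 350 mm (x) by 302 mm (y), 30 mm thick, top face at z = 429 mm, on four square legs, each 48×48 mm in cross-section. The legs rest on z = 0, each flush with a corner of the seat.

B is an I-beam lying along x, 2589 mm long. Overall section height 306 mm. Two flanges 154 mm wide (y) and 25 mm thick, one on the floor and one at the top; a web 14 mm thick runs between them, centred on the flange width.

The I-beam is against the stool's +x side, with their −y faces flush.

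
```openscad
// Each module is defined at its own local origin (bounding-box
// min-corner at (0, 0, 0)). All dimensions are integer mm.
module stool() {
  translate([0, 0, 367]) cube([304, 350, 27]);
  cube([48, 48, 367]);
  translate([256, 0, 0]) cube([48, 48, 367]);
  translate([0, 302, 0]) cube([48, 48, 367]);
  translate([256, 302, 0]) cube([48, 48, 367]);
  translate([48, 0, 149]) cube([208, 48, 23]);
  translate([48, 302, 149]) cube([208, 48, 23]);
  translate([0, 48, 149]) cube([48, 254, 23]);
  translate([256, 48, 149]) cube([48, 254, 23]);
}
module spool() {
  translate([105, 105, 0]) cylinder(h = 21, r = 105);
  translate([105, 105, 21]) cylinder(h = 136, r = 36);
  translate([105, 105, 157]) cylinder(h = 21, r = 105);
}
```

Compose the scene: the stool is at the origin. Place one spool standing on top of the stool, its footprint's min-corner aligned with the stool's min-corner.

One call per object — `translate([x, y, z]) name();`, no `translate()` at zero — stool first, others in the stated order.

stool();
translate([0, 0, 394]) spool();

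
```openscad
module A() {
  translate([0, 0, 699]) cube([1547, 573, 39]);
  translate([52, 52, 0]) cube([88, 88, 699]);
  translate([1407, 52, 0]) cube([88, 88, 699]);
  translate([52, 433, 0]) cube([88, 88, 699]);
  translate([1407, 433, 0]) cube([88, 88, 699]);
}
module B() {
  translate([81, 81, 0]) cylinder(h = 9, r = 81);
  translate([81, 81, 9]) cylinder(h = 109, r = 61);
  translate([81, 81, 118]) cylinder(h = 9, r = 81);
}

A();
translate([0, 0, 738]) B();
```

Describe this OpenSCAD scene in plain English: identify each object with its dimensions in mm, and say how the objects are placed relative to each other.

A is a rectangular dining table. The top is 1547×573×39 mm with its upper surface at z = 738 mm. It stands on four 88×88 mm square legs, each inset 52 mm from the nearest pair of top edges, running from the floor to the underside of the top.

B is a spool: two coaxial disc flanges of radius 81 mm and thickness 9 mm, joined by a core cylinder of radius 61 mm and height 109 mm. The lower flange rests on z = 0 and the three cylinders share a vertical axis.

The spool is on top of the table.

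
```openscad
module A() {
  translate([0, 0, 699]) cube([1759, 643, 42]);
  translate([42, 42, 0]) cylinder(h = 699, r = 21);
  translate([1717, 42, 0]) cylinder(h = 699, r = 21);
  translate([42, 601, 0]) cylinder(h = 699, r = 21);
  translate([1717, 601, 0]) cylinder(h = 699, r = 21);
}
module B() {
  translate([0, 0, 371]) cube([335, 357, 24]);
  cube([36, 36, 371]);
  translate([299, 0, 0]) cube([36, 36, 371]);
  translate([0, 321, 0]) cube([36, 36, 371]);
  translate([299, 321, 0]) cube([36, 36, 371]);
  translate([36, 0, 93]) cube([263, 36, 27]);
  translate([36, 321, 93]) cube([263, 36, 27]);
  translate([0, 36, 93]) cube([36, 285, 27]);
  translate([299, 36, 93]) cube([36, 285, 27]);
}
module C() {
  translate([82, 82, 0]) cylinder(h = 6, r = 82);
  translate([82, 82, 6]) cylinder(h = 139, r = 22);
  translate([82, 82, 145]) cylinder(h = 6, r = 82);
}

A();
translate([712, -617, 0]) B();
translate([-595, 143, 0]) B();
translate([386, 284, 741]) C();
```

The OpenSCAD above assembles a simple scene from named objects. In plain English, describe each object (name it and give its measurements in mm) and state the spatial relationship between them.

A is a table: top 1759 mm (x) × 643 mm (y), 42 mm thick, upper face at z = 741 mm, on four round legs of 42 mm diameter, each leg's bounding box inset 21 mm from the nearest pair of top edges, running from z = 0 to the bottom of the top.

B is a simple wooden stool: a rectangular seat 335 mm (x) by 357 mm (y), 24 mm thick, top face at z = 395 mm, on four square legs, each 36×36 mm in cross-section. The legs rest on z = 0, each flush with a corner of the seat. Four stretchers, 36 mm wide and 27 mm tall, connect adjacent legs with their undersides at z = 93 mm, each running between the inner faces of the legs it joins and aligned with the legs' outer faces on the other axis.

C is a spool: two coaxial disc flanges of radius 82 mm and thickness 6 mm, joined by a core cylinder of radius 22 mm and height 139 mm. The lower flange rests on z = 0 and the three cylinders share a vertical axis.

Two stools sit around the table at the −y, −x sides. The spool is on top of the table.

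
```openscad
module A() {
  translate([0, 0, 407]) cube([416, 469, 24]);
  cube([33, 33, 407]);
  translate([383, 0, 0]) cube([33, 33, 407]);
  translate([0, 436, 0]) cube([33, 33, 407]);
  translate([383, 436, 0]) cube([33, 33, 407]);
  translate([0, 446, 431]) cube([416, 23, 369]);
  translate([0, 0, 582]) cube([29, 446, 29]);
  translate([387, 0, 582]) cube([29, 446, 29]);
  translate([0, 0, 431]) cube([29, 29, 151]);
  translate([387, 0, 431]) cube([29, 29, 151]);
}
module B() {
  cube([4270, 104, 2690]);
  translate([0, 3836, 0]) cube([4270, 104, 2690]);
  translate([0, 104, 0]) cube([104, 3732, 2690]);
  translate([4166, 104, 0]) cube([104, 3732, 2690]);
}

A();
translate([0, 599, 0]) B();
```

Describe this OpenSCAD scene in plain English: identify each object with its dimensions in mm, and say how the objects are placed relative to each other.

A is a chair: 416×469 mm seat, 24 mm thick, top at z = 431 mm, on four 33 mm square corner legs flush with the seat edges. A 23 mm thick backrest slab spans the full seat width, extending 369 mm above the seat top, its back face flush with the seat's +y edge. Two armrests of 29×29 mm section run along each side from the seat's front edge to the front of the backrest, top faces 180 mm above the seat top and outer faces flush with the seat's x-edges; a 29×29 mm post under the front of each armrest stands on the seat at the front corner.

B is the wall frame of a small rectangular building: four walls, each 2690 mm tall and 104 mm thick, enclosing a footprint 4270 mm (x) by 3940 mm (y) outside-to-outside, with no floor or roof. The front and back walls (the −y and +y sides) span the full width; the two side walls fit between them.

The house frame is on the floor beside the chair on its +y side.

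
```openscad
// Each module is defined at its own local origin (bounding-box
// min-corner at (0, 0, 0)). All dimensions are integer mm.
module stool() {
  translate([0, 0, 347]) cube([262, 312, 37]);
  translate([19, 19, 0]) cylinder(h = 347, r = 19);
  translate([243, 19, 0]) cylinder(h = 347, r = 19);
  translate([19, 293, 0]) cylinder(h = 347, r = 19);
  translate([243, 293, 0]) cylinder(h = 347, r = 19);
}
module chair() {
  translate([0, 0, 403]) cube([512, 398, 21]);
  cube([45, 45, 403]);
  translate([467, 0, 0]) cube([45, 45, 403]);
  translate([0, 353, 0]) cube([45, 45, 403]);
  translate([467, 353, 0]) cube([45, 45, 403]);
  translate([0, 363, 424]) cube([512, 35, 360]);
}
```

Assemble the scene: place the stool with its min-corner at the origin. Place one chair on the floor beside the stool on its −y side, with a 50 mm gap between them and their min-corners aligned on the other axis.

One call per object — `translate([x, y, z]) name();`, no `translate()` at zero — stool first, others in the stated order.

stool();
translate([0, -448, 0]) chair();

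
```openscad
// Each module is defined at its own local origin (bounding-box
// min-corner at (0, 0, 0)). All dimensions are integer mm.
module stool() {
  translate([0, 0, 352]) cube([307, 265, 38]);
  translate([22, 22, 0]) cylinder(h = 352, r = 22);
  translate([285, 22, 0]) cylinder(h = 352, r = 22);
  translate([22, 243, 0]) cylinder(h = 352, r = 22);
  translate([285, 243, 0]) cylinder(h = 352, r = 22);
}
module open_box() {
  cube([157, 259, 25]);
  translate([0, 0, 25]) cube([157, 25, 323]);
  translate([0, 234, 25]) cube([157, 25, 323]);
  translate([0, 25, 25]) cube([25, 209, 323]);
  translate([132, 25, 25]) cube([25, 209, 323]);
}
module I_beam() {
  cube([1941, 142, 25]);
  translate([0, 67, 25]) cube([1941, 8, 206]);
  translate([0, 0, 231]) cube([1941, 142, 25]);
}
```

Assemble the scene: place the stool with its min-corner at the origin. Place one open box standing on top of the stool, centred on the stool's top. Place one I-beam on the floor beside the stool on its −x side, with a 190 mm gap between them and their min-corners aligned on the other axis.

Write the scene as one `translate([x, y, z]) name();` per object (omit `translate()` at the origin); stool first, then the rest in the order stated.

stool();
translate([75, 3, 390]) open_box();
translate([-2131, 0, 0]) I_beam();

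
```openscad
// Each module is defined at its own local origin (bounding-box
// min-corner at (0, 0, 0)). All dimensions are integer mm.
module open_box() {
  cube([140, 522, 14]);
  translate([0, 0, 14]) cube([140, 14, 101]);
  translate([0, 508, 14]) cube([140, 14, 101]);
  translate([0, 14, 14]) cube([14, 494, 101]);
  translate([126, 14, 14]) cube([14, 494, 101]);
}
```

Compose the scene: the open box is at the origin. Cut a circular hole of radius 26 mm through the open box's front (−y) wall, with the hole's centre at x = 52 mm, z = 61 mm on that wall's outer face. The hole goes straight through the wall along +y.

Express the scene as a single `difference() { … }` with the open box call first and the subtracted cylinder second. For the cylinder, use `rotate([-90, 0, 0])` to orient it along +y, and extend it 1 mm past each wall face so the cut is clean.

difference() {
  open_box();
  translate([52, -1, 61]) rotate([-90, 0, 0]) cylinder(h = 16, r = 26);
}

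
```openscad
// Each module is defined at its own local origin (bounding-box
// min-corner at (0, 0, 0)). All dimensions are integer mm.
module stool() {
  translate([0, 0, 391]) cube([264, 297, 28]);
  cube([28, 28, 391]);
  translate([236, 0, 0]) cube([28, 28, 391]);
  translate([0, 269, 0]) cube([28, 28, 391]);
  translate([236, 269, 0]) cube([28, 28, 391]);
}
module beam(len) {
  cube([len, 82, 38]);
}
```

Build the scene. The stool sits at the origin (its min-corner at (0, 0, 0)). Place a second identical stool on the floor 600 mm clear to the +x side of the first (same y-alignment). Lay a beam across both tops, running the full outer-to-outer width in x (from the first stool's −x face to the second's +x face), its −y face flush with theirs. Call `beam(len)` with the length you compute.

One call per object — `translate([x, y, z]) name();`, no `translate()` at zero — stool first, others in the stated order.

stool();
translate([864, 0, 0]) stool();
translate([0, 0, 419]) beam(1128);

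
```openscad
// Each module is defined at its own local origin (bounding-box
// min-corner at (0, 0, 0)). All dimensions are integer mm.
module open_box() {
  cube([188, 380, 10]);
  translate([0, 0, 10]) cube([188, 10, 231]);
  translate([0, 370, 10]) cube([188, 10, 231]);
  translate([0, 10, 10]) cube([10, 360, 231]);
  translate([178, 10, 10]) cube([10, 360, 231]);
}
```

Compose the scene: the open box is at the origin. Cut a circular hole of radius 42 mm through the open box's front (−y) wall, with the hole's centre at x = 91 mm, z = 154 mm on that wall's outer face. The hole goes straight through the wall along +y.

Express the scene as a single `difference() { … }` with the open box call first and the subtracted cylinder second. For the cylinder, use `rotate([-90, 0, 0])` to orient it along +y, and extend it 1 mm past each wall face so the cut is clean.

difference() {
  open_box();
  translate([91, -1, 154]) rotate([-90, 0, 0]) cylinder(h = 12, r = 42);
}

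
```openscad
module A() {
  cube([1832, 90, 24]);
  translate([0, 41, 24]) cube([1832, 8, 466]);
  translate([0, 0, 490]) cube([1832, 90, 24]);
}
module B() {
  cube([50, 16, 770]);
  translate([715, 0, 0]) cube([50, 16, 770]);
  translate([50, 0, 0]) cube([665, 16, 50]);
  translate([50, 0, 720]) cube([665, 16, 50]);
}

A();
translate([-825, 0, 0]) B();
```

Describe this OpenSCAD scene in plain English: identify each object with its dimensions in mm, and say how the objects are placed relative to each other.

A is an I-beam lying along x, 1832 mm long. Overall section height 514 mm. Two flanges 90 mm wide (y) and 24 mm thick, one on the floor and one at the top; a web 8 mm thick runs between them, centred on the flange width.

B is a rectangular picture frame lying in the x–z plane (depth along y). The opening is 665 mm wide (x) by 670 mm tall (z), surrounded by a border 50 mm wide on all four sides. The frame is 16 mm deep and is made of two full-height vertical stiles with two horizontal rails fitted between them.

The picture frame is on the floor beside the I-beam on its −x side.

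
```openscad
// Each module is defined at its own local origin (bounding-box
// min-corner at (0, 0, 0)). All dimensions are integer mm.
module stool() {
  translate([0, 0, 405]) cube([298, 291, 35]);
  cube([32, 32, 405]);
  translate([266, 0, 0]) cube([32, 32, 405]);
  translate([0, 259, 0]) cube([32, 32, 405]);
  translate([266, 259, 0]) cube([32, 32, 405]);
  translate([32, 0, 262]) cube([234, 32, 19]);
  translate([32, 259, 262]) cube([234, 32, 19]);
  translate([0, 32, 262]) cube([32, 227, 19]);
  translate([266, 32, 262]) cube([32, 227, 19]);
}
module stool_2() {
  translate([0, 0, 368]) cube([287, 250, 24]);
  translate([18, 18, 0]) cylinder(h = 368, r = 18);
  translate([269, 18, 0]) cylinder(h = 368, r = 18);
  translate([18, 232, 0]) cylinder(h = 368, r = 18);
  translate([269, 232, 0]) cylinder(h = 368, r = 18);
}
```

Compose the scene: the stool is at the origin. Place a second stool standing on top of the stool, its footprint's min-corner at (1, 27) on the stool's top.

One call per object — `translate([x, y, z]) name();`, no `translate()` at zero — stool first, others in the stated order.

stool();
translate([1, 27, 440]) stool_2();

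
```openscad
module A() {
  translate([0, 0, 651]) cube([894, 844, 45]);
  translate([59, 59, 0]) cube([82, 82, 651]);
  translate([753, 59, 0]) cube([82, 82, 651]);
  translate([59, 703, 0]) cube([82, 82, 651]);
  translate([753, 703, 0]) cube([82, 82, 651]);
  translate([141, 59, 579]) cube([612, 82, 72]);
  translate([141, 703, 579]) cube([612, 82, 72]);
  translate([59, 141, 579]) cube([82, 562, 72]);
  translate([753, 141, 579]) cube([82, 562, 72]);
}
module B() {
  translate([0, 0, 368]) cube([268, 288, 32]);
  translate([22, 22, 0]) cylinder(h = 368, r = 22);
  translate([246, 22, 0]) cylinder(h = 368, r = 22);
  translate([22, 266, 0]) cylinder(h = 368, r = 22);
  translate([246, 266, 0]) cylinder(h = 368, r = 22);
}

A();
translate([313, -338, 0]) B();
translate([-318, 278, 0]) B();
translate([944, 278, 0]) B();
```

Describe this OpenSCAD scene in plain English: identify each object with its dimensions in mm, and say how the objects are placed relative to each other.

A is a table with a 894×844 mm rectangular top, 45 mm thick, top surface at z = 696 mm, supported by four 82×82 mm square legs, each inset 59 mm from the nearest pair of top edges, running from the floor. Four apron rails, 82 mm thick and 72 mm tall, run between adjacent legs with their top edges flush with the underside of the top and their outer faces flush with the legs' outer faces.

B is a simple wooden stool: a rectangular seat 268 mm (x) by 288 mm (y), 32 mm thick, top face at z = 400 mm, on four round legs, each 44 mm in diameter. The legs rest on z = 0, each leg's axis is inset half a diameter from the nearest pair of seat edges (so the leg's bounding box is flush with the corner).

Three stools sit around the table at the −y, −x, +x sides.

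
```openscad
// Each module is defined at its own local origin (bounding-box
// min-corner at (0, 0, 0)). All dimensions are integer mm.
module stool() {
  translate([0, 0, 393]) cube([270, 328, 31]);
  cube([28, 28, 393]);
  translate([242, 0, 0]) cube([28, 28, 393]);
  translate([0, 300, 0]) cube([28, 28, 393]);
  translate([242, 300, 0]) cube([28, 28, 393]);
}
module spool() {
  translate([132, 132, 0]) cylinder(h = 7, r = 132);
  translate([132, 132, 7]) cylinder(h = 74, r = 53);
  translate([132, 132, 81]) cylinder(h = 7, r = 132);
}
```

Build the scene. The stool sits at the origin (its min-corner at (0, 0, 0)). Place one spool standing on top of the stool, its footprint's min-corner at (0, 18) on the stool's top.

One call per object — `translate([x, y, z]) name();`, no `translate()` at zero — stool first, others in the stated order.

stool();
translate([0, 18, 424]) spool();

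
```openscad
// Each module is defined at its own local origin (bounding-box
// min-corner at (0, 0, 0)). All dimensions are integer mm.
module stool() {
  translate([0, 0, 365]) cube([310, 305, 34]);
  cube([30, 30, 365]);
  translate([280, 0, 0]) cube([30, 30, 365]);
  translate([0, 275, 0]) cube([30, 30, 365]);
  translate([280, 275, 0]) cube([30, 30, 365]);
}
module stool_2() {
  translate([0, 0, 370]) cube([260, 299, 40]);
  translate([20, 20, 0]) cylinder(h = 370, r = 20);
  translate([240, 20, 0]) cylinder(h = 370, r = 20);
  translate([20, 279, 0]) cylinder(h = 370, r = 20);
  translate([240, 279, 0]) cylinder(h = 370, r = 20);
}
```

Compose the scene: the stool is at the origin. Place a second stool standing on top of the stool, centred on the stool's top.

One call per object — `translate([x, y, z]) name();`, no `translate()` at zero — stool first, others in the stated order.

stool();
translate([25, 3, 399]) stool_2();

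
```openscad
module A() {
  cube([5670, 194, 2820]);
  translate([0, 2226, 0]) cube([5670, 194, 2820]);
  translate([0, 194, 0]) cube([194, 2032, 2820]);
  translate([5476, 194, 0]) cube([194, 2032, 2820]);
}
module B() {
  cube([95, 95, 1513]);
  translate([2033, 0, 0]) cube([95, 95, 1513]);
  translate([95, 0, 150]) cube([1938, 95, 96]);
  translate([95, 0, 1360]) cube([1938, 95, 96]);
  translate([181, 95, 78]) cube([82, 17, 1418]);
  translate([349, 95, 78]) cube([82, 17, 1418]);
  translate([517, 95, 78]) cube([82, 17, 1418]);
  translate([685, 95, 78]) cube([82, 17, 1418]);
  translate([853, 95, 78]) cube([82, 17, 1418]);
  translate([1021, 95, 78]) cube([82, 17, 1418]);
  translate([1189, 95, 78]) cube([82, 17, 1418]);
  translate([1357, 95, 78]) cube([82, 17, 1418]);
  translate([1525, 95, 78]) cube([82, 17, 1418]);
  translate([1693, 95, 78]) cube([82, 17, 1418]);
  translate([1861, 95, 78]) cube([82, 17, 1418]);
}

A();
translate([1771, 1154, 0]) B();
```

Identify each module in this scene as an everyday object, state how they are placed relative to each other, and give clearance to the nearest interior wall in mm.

A is a house frame. B is a fence section. The fence section sits inside the house frame, centred. The clearance to the nearest interior wall is 960 mm.

Clearances: x = 1577, y = 960; minimum 960 mm.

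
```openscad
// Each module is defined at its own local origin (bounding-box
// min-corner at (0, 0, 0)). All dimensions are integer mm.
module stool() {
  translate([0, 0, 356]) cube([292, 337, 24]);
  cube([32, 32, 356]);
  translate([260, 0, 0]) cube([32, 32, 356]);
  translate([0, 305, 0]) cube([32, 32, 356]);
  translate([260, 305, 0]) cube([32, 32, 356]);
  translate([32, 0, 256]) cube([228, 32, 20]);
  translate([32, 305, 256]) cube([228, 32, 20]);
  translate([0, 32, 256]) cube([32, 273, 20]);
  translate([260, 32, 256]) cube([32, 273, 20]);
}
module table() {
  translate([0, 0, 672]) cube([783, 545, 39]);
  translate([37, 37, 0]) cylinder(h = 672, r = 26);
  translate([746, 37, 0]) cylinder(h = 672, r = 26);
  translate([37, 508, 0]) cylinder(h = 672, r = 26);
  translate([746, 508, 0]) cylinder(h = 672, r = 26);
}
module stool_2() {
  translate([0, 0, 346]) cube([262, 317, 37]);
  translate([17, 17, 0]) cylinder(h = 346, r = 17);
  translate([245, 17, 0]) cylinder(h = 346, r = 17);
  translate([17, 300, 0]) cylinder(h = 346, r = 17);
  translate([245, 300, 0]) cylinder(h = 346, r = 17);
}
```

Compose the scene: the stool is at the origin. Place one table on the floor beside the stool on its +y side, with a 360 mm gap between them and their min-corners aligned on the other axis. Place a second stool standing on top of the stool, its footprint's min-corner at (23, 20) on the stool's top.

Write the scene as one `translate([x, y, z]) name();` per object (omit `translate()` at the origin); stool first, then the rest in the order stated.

stool();
translate([0, 697, 0]) table();
translate([23, 20, 380]) stool_2();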